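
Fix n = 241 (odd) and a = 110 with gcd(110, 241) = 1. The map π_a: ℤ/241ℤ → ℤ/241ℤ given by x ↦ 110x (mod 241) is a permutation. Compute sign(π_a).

-1

Orbit of 49 under x↦110x: [49, 88, 40, 62, 72, 208, 226]… (length divides ord_241(110)).
2 cycles of lengths [240, 1].
Σ(ℓ_i−1) = 241−2 = 239; sign = (−1)^239 = -1.
Check: (110/241) = -1 by Zolotarev.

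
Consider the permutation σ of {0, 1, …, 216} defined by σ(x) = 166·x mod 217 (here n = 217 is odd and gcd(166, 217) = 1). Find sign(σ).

+1

Trace 193: π^k(193) = [193, 139, 72, 17, 1, 166, 214] for k=0..6.
9 cycles of lengths [30, 30, 30, 30, 30, 30, 30, 6, 1].
sign(π) = (−1)^{n − #cycles} = (−1)^{217−9} = (−1)^208 = +1.
Check: (166/217) = +1 by Zolotarev.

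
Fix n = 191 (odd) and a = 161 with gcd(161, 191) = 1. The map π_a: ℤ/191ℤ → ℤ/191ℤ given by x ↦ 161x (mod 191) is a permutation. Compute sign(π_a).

Orbit of 1 under x↦161x: [1, 161, 136, 122, 160, 166, 177]… (length divides ord_191(161)).
Cycle type of π: 38×5 + 1; total 6 cycles.
With 6 cycles on 191 points, sign = (−1)^{191−6} = -1.
(161|191)_J = -1 (Zolotarev's lemma cross-check).

-1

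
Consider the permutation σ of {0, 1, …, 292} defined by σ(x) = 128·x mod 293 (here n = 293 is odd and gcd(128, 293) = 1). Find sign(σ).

Trace 179: π^k(179) = [179, 58, 99, 73, 261, 6, 182] for k=0..6.
The orbit structure of x ↦ 128x mod 293: 2 orbits of sizes [292, 1].
With 2 cycles on 293 points, sign = (−1)^{293−2} = -1.

-1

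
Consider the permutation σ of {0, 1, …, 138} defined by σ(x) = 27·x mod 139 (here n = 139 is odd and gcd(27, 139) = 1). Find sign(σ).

-1

Orbit of 82 under x↦27x: [82, 129, 8, 77, 133, 116, 74]… (length divides ord_139(27)).
Cycle type of π: 46×3 + 1; total 4 cycles.
n − c = 139 − 4 = 135; sign = (−1)^135 = -1.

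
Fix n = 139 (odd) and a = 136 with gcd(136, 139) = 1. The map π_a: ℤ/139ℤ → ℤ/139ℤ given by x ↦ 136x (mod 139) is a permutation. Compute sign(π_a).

+1

Start at x=112: 112 → 81 → 35 → 34 → 37 → 28 → 55 → … (one orbit).
3 cycles of lengths [69, 69, 1].
With 3 cycles on 139 points, sign = (−1)^{139−3} = +1.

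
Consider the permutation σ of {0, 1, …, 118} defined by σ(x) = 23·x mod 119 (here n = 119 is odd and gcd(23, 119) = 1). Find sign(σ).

Start at x=71: 71 → 86 → 74 → 36 → 114 → 4 → 92 → … (one orbit).
Cycle type of π: 48×2 + 16 + 3×2 + 1; total 6 cycles.
6 cycles on 119: each ℓ→(−1)^(ℓ−1), product (−1)^113 = -1.
The Jacobi symbol (23|119) = -1 (Zolotarev) agrees.

-1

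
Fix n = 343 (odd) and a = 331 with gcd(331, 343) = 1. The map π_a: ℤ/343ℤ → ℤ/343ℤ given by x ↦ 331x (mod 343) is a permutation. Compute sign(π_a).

Orbit of 29 under x↦331x: [29, 338, 60, 309, 65, 249, 99]… (length divides ord_343(331)).
The orbit structure of x ↦ 331x mod 343: 7 orbits of sizes [147, 147, 21, 21, 3, 3, 1].
7 cycles on 343: each ℓ→(−1)^(ℓ−1), product (−1)^336 = +1.
The Jacobi symbol (331|343) = +1 (Zolotarev) agrees.

+1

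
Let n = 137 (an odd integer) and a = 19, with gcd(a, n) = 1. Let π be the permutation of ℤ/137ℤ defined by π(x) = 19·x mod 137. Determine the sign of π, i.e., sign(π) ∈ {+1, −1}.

+1

Orbit of 74 under x↦19x: [74, 36, 136, 118, 50, 128, 103]… (length divides ord_137(19)).
Cycle lengths of π_19 on ℤ/137ℤ: [68, 68, 1]; 3 cycles in total.
Σ(ℓ_i−1) = 137−3 = 134; sign = (−1)^134 = +1.
Check: (19/137) = +1 by Zolotarev.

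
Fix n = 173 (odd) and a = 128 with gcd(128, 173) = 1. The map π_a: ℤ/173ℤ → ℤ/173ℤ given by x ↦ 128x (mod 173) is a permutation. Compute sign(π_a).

-1

Orbit of 109 under x↦128x: [109, 112, 150, 170, 135, 153, 35]… (length divides ord_173(128)).
The orbit structure of x ↦ 128x mod 173: 2 orbits of sizes [172, 1].
173 − 2 = 171 transpositions; sign(π) = (−1)^171 = -1.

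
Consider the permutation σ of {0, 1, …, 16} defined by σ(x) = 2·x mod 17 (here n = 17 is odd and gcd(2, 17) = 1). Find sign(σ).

+1

Trace 13: π^k(13) = [13, 9, 1, 2, 4, 8, 16] for k=0..6.
Cycle type of π: 8×2 + 1; total 3 cycles.
sign(π) = (−1)^{n − #cycles} = (−1)^{17−3} = (−1)^14 = +1.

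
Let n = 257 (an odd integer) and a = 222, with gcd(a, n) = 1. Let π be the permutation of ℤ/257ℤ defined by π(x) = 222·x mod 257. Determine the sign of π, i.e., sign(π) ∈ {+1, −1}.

Orbit of 165 under x↦222x: [165, 136, 123, 64, 73, 15, 246]… (length divides ord_257(222)).
Decompose π into cycles: lengths [64, 64, 64, 64, 1] (5 cycles, including the fixed point 0).
Σ(ℓ_i−1) = 257−5 = 252; sign = (−1)^252 = +1.

+1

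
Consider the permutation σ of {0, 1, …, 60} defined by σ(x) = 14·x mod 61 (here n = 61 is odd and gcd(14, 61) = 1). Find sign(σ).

+1

Trace 13: π^k(13) = [13, 60, 47, 48, 1, 14] for k=0..5.
The orbit structure of x ↦ 14x mod 61: 11 orbits of sizes [6, 6, 6, 6, 6, 6, 6, 6, 6, 6, 1].
11 cycles on 61: each ℓ→(−1)^(ℓ−1), product (−1)^50 = +1.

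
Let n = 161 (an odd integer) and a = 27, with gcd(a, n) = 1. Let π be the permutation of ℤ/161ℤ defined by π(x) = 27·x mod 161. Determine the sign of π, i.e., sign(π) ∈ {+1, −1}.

Trace 27: π^k(27) = [27, 85, 41, 141, 104, 71, 146] for k=0..6.
Cycle lengths of π_27 on ℤ/161ℤ: [22, 22, 22, 22, 22, 22, 11, 11, 2, 2, 2, 1]; 12 cycles in total.
n − c = 161 − 12 = 149; sign = (−1)^149 = -1.
Zolotarev: (27|161) = -1, matching the cycle-count sign.

-1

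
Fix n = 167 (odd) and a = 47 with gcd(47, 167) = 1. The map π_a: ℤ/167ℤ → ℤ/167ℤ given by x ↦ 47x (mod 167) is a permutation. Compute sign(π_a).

+1

Orbit of 77 under x↦47x: [77, 112, 87, 81, 133, 72, 44]… (length divides ord_167(47)).
Cycle type of π: 83×2 + 1; total 3 cycles.
167 − 3 = 164 transpositions; sign(π) = (−1)^164 = +1.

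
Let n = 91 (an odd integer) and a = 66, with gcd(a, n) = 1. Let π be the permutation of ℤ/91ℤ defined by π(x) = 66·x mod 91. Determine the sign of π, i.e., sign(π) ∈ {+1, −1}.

Trace 79: π^k(79) = [79, 27, 53, 40, 1, 66] for k=0..5.
Decompose π into cycles: lengths [6, 6, 6, 6, 6, 6, 6, 6, 6, 6, 6, 6, 6, 1, 1, 1, 1, 1, 1, 1, 1, 1, 1, 1, 1, 1] (26 cycles, including the fixed point 0).
Σ(ℓ_i−1) = 91−26 = 65; sign = (−1)^65 = -1.
Zolotarev: (66|91) = -1, matching the cycle-count sign.

-1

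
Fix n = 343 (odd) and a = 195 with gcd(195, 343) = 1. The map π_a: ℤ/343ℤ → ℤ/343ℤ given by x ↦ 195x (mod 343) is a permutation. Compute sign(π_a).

-1

Start at x=97: 97 → 50 → 146 → 1 → 195 → 295 → 244 → … (one orbit).
The orbit structure of x ↦ 195x mod 343: 46 orbits of sizes [14, 14, 14, 14, 14, 14, 14, 14, 14, 14, 14, 14, 14, 14, 14, 14, 14, 14, 14, 14, 14, 2, 2, 2, 2, 2, 2, 2, 2, 2, 2, 2, 2, 2, 2, 2, 2, 2, 2, 2, 2, 2, 2, 2, 2, 1].
With 46 cycles on 343 points, sign = (−1)^{343−46} = -1.
(195|343)_J = -1 (Zolotarev's lemma cross-check).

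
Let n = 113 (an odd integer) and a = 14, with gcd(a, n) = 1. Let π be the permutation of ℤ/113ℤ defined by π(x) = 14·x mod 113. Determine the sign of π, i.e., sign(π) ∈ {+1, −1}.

Start at x=1: 1 → 14 → 83 → 32 → 109 → 57 → 7 → … (one orbit).
Cycle type of π: 28×4 + 1; total 5 cycles.
sign(π) = (−1)^{n − #cycles} = (−1)^{113−5} = (−1)^108 = +1.

+1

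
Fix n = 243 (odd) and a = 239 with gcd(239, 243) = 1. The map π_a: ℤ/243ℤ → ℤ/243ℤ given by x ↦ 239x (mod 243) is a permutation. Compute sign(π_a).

-1

Start at x=125: 125 → 229 → 56 → 19 → 167 → 61 → 242 → … (one orbit).
Cycle type of π: 162 + 54 + 18 + 6 + 2 + 1; total 6 cycles.
6 cycles on 243: each ℓ→(−1)^(ℓ−1), product (−1)^237 = -1.
Zolotarev: (239|243) = -1, matching the cycle-count sign.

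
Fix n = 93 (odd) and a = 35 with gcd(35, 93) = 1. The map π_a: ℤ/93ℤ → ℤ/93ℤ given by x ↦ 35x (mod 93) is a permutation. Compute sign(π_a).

-1

Trace 8: π^k(8) = [8, 1, 35, 16, 2, 70, 32] for k=0..6.
14 cycles of lengths [10, 10, 10, 10, 10, 10, 5, 5, 5, 5, 5, 5, 2, 1].
sign(π) = (−1)^{n − #cycles} = (−1)^{93−14} = (−1)^79 = -1.
Zolotarev: (35|93) = -1, matching the cycle-count sign.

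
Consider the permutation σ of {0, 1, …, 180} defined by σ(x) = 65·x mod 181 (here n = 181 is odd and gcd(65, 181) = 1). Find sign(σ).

+1

Trace 73: π^k(73) = [73, 39, 1, 65, 62, 48, 43] for k=0..6.
Cycle type of π: 9×20 + 1; total 21 cycles.
21 cycles on 181: each ℓ→(−1)^(ℓ−1), product (−1)^160 = +1.
Via Zolotarev, sign(π_{65}) = (65|181) = +1.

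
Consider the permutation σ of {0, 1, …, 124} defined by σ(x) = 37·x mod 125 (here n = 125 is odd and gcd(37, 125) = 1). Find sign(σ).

Start at x=3: 3 → 111 → 107 → 84 → 108 → 121 → 102 → … (one orbit).
Decompose π into cycles: lengths [100, 20, 4, 1] (4 cycles, including the fixed point 0).
4 cycles on 125: each ℓ→(−1)^(ℓ−1), product (−1)^121 = -1.

-1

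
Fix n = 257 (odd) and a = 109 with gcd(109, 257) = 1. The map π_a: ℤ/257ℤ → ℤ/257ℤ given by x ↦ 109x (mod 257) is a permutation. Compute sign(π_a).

-1

Start at x=87: 87 → 231 → 250 → 8 → 101 → 215 → 48 → … (one orbit).
2 cycles of lengths [256, 1].
With 2 cycles on 257 points, sign = (−1)^{257−2} = -1.
Check: (109/257) = -1 by Zolotarev.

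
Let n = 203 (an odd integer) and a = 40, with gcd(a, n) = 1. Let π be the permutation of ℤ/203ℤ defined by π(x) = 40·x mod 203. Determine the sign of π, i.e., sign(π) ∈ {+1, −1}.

Start at x=149: 149 → 73 → 78 → 75 → 158 → 27 → 65 → … (one orbit).
Cycle lengths of π_40 on ℤ/203ℤ: [84, 84, 28, 6, 1]; 5 cycles in total.
n − c = 203 − 5 = 198; sign = (−1)^198 = +1.
Zolotarev: (40|203) = +1, matching the cycle-count sign.

+1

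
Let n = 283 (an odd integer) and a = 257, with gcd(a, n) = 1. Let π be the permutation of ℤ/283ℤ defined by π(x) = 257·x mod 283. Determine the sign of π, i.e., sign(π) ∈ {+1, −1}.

+1

Trace 11: π^k(11) = [11, 280, 78, 236, 90, 207, 278] for k=0..6.
Cycle type of π: 141×2 + 1; total 3 cycles.
sign(π) = (−1)^{n − #cycles} = (−1)^{283−3} = (−1)^280 = +1.
The Jacobi symbol (257|283) = +1 (Zolotarev) agrees.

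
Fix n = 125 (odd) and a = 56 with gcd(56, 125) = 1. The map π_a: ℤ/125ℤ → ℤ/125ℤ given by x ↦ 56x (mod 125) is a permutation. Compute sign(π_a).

Trace 56: π^k(56) = [56, 11, 116, 121, 26, 81, 36] for k=0..6.
Cycle type of π: 25×4 + 5×4 + 1×5; total 13 cycles.
With 13 cycles on 125 points, sign = (−1)^{125−13} = +1.

+1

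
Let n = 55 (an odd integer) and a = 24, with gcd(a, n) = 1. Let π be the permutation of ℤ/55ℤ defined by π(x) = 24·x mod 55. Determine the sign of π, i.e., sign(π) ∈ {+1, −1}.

-1

Start at x=29: 29 → 36 → 39 → 1 → 24 → 26 → 19 → … (one orbit).
Cycle lengths of π_24 on ℤ/55ℤ: [10, 10, 10, 10, 10, 2, 2, 1]; 8 cycles in total.
8 cycles on 55: each ℓ→(−1)^(ℓ−1), product (−1)^47 = -1.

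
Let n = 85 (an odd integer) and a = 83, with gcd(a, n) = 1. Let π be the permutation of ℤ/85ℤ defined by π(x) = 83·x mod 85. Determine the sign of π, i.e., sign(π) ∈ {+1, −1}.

Orbit of 1 under x↦83x: [1, 83, 4, 77, 16, 53, 64]… (length divides ord_85(83)).
Cycle lengths of π_83 on ℤ/85ℤ: [8, 8, 8, 8, 8, 8, 8, 8, 8, 8, 4, 1]; 12 cycles in total.
n − c = 85 − 12 = 73; sign = (−1)^73 = -1.
Zolotarev: (83|85) = -1, matching the cycle-count sign.

-1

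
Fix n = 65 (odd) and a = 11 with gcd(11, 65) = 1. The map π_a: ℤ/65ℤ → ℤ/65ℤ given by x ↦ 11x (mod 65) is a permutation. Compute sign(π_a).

-1

Start at x=6: 6 → 1 → 11 → 56 → 31 → 16 → 46 → … (one orbit).
Cycle lengths of π_11 on ℤ/65ℤ: [12, 12, 12, 12, 12, 1, 1, 1, 1, 1]; 10 cycles in total.
n − c = 65 − 10 = 55; sign = (−1)^55 = -1.
Zolotarev: (11|65) = -1, matching the cycle-count sign.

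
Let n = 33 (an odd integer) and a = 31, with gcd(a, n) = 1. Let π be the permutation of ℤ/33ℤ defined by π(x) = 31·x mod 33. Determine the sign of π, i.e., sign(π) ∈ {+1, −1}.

+1

Trace 31: π^k(31) = [31, 4, 25, 16, 1] for k=0..4.
Cycle lengths of π_31 on ℤ/33ℤ: [5, 5, 5, 5, 5, 5, 1, 1, 1]; 9 cycles in total.
n − c = 33 − 9 = 24; sign = (−1)^24 = +1.
The Jacobi symbol (31|33) = +1 (Zolotarev) agrees.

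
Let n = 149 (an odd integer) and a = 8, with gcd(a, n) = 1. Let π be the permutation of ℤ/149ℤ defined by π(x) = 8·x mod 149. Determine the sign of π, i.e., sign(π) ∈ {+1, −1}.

-1

Orbit of 64 under x↦8x: [64, 65, 73, 137, 53, 126, 114]… (length divides ord_149(8)).
2 cycles of lengths [148, 1].
149 − 2 = 147 transpositions; sign(π) = (−1)^147 = -1.
Via Zolotarev, sign(π_{8}) = (8|149) = -1.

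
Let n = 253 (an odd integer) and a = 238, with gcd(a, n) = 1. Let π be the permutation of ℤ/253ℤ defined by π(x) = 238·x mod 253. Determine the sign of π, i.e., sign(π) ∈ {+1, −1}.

-1

Start at x=127: 127 → 119 → 239 → 210 → 139 → 192 → 156 → … (one orbit).
The orbit structure of x ↦ 238x mod 253: 6 orbits of sizes [110, 110, 11, 11, 10, 1].
6 cycles on 253: each ℓ→(−1)^(ℓ−1), product (−1)^247 = -1.
(238|253)_J = -1 (Zolotarev's lemma cross-check).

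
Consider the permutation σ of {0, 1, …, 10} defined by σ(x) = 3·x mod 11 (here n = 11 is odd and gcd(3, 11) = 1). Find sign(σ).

Trace 9: π^k(9) = [9, 5, 4, 1, 3] for k=0..4.
3 cycles of lengths [5, 5, 1].
With 3 cycles on 11 points, sign = (−1)^{11−3} = +1.

+1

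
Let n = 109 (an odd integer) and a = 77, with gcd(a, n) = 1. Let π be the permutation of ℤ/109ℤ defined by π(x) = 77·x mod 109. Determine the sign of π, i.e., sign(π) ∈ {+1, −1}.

-1

Orbit of 68 under x↦77x: [68, 4, 90, 63, 55, 93, 76]… (length divides ord_109(77)).
Decompose π into cycles: lengths [36, 36, 36, 1] (4 cycles, including the fixed point 0).
n − c = 109 − 4 = 105; sign = (−1)^105 = -1.
Zolotarev: (77|109) = -1, matching the cycle-count sign.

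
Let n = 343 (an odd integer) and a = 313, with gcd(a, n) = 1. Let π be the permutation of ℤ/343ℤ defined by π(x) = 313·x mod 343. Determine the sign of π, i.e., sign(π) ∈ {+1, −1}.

Start at x=31: 31 → 99 → 117 → 263 → 342 → 30 → 129 → … (one orbit).
π_313 has 16 disjoint cycles with lengths [42, 42, 42, 42, 42, 42, 42, 6, 6, 6, 6, 6, 6, 6, 6, 1] on {0,…,342}.
With 16 cycles on 343 points, sign = (−1)^{343−16} = -1.
(313|343)_J = -1 (Zolotarev's lemma cross-check).

-1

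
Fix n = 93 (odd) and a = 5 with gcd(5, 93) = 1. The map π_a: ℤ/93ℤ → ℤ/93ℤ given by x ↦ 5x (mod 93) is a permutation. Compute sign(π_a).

Start at x=25: 25 → 32 → 67 → 56 → 1 → 5 → 25 (one orbit).
Cycle type of π: 6×10 + 3×10 + 2 + 1; total 22 cycles.
22 cycles on 93: each ℓ→(−1)^(ℓ−1), product (−1)^71 = -1.
The Jacobi symbol (5|93) = -1 (Zolotarev) agrees.

-1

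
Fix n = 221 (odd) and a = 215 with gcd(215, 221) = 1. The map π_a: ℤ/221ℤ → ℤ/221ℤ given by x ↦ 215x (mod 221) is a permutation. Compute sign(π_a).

+1

Orbit of 134 under x↦215x: [134, 80, 183, 7, 179, 31, 35]… (length divides ord_221(215)).
Cycle lengths of π_215 on ℤ/221ℤ: [48, 48, 48, 48, 16, 12, 1]; 7 cycles in total.
Σ(ℓ_i−1) = 221−7 = 214; sign = (−1)^214 = +1.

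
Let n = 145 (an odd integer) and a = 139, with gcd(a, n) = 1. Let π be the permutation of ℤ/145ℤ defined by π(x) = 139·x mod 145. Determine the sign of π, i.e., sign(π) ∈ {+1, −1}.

Orbit of 36 under x↦139x: [36, 74, 136, 54, 111, 59, 81]… (length divides ord_145(139)).
The orbit structure of x ↦ 139x mod 145: 15 orbits of sizes [14, 14, 14, 14, 14, 14, 14, 14, 7, 7, 7, 7, 2, 2, 1].
n − c = 145 − 15 = 130; sign = (−1)^130 = +1.
Zolotarev: (139|145) = +1, matching the cycle-count sign.

+1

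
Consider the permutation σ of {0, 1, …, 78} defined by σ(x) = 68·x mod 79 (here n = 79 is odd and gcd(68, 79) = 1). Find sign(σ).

Orbit of 73 under x↦68x: [73, 66, 64, 7, 2, 57, 5]… (length divides ord_79(68)).
Decompose π into cycles: lengths [78, 1] (2 cycles, including the fixed point 0).
Σ(ℓ_i−1) = 79−2 = 77; sign = (−1)^77 = -1.

-1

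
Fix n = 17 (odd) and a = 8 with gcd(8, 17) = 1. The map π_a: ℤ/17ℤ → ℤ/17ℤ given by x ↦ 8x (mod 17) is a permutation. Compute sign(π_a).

Start at x=15: 15 → 1 → 8 → 13 → 2 → 16 → 9 → … (one orbit).
3 cycles of lengths [8, 8, 1].
sign(π) = (−1)^{n − #cycles} = (−1)^{17−3} = (−1)^14 = +1.
Check: (8/17) = +1 by Zolotarev.

+1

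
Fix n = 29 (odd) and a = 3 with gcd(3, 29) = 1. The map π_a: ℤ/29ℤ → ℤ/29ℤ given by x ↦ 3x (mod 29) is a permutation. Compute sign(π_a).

-1

Start at x=24: 24 → 14 → 13 → 10 → 1 → 3 → 9 → … (one orbit).
Cycle type of π: 28 + 1; total 2 cycles.
2 cycles on 29: each ℓ→(−1)^(ℓ−1), product (−1)^27 = -1.
Zolotarev: (3|29) = -1, matching the cycle-count sign.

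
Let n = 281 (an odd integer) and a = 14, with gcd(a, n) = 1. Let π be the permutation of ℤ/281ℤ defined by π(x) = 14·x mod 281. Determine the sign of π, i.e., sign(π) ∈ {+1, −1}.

Orbit of 58 under x↦14x: [58, 250, 128, 106, 79, 263, 29]… (length divides ord_281(14)).
Decompose π into cycles: lengths [140, 140, 1] (3 cycles, including the fixed point 0).
3 cycles on 281: each ℓ→(−1)^(ℓ−1), product (−1)^278 = +1.

+1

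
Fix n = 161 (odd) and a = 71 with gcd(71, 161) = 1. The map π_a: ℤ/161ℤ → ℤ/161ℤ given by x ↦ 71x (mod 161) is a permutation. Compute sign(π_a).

+1

Start at x=85: 85 → 78 → 64 → 36 → 141 → 29 → 127 → … (one orbit).
Cycle type of π: 11×14 + 1×7; total 21 cycles.
21 cycles on 161: each ℓ→(−1)^(ℓ−1), product (−1)^140 = +1.
(71|161)_J = +1 (Zolotarev's lemma cross-check).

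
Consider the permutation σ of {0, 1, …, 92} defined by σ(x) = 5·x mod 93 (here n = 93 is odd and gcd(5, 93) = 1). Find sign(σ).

Trace 67: π^k(67) = [67, 56, 1, 5, 25, 32] for k=0..5.
Cycle lengths of π_5 on ℤ/93ℤ: [6, 6, 6, 6, 6, 6, 6, 6, 6, 6, 3, 3, 3, 3, 3, 3, 3, 3, 3, 3, 2, 1]; 22 cycles in total.
sign(π) = (−1)^{n − #cycles} = (−1)^{93−22} = (−1)^71 = -1.
The Jacobi symbol (5|93) = -1 (Zolotarev) agrees.

-1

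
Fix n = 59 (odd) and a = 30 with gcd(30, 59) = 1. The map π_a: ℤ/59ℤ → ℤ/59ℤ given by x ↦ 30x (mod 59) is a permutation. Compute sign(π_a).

-1

Start at x=33: 33 → 46 → 23 → 41 → 50 → 25 → 42 → … (one orbit).
Cycle type of π: 58 + 1; total 2 cycles.
2 cycles on 59: each ℓ→(−1)^(ℓ−1), product (−1)^57 = -1.
(30|59)_J = -1 (Zolotarev's lemma cross-check).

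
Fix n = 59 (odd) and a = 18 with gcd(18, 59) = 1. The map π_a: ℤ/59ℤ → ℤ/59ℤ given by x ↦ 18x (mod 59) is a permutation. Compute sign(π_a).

-1

Start at x=25: 25 → 37 → 17 → 11 → 21 → 24 → 19 → … (one orbit).
π_18 has 2 disjoint cycles with lengths [58, 1] on {0,…,58}.
sign(π) = (−1)^{n − #cycles} = (−1)^{59−2} = (−1)^57 = -1.
Check: (18/59) = -1 by Zolotarev.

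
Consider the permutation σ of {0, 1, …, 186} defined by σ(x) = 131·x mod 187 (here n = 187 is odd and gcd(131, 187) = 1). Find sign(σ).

Trace 144: π^k(144) = [144, 164, 166, 54, 155, 109, 67] for k=0..6.
π_131 has 17 disjoint cycles with lengths [16, 16, 16, 16, 16, 16, 16, 16, 16, 16, 16, 2, 2, 2, 2, 2, 1] on {0,…,186}.
With 17 cycles on 187 points, sign = (−1)^{187−17} = +1.

+1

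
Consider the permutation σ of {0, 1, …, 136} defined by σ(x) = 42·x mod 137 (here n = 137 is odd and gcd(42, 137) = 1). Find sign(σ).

Start at x=78: 78 → 125 → 44 → 67 → 74 → 94 → 112 → … (one orbit).
π_42 has 2 disjoint cycles with lengths [136, 1] on {0,…,136}.
2 cycles on 137: each ℓ→(−1)^(ℓ−1), product (−1)^135 = -1.
(42|137)_J = -1 (Zolotarev's lemma cross-check).

-1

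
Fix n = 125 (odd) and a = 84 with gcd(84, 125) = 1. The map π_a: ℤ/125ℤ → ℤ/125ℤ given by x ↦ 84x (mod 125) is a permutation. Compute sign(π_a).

Orbit of 34 under x↦84x: [34, 106, 29, 61, 124, 41, 69]… (length divides ord_125(84)).
Cycle lengths of π_84 on ℤ/125ℤ: [50, 50, 10, 10, 2, 2, 1]; 7 cycles in total.
n − c = 125 − 7 = 118; sign = (−1)^118 = +1.
Check: (84/125) = +1 by Zolotarev.

+1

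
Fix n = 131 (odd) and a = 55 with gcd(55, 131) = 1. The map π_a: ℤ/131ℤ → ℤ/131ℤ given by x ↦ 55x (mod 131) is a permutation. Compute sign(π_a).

Start at x=27: 27 → 44 → 62 → 4 → 89 → 48 → 20 → … (one orbit).
Cycle type of π: 65×2 + 1; total 3 cycles.
Σ(ℓ_i−1) = 131−3 = 128; sign = (−1)^128 = +1.
Zolotarev: (55|131) = +1, matching the cycle-count sign.

+1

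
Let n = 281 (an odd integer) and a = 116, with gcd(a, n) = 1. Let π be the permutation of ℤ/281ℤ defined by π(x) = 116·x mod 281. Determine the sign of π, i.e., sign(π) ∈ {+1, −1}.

Start at x=202: 202 → 109 → 280 → 165 → 32 → 59 → 100 → … (one orbit).
Cycle lengths of π_116 on ℤ/281ℤ: [14, 14, 14, 14, 14, 14, 14, 14, 14, 14, 14, 14, 14, 14, 14, 14, 14, 14, 14, 14, 1]; 21 cycles in total.
sign(π) = (−1)^{n − #cycles} = (−1)^{281−21} = (−1)^260 = +1.

+1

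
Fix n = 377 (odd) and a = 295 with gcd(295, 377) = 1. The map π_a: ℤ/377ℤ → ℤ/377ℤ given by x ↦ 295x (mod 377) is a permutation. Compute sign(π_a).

Trace 198: π^k(198) = [198, 352, 165, 42, 326, 35, 146] for k=0..6.
The orbit structure of x ↦ 295x mod 377: 15 orbits of sizes [42, 42, 42, 42, 42, 42, 42, 42, 14, 14, 3, 3, 3, 3, 1].
Σ(ℓ_i−1) = 377−15 = 362; sign = (−1)^362 = +1.

+1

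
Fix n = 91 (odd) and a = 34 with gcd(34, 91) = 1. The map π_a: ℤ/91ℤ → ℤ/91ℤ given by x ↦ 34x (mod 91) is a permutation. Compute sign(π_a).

Trace 1: π^k(1) = [1, 34, 64, 83] for k=0..3.
The orbit structure of x ↦ 34x mod 91: 25 orbits of sizes [4, 4, 4, 4, 4, 4, 4, 4, 4, 4, 4, 4, 4, 4, 4, 4, 4, 4, 4, 4, 4, 2, 2, 2, 1].
25 cycles on 91: each ℓ→(−1)^(ℓ−1), product (−1)^66 = +1.
Zolotarev: (34|91) = +1, matching the cycle-count sign.

+1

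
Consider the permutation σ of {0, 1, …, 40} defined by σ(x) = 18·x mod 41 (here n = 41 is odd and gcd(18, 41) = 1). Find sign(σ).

Orbit of 1 under x↦18x: [1, 18, 37, 10, 16]… (length divides ord_41(18)).
The orbit structure of x ↦ 18x mod 41: 9 orbits of sizes [5, 5, 5, 5, 5, 5, 5, 5, 1].
Σ(ℓ_i−1) = 41−9 = 32; sign = (−1)^32 = +1.
(18|41)_J = +1 (Zolotarev's lemma cross-check).

+1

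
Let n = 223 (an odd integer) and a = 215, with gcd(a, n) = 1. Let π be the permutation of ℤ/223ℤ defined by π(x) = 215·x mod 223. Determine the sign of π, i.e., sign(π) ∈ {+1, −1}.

-1

Orbit of 112 under x↦215x: [112, 219, 32, 190, 41, 118, 171]… (length divides ord_223(215)).
Cycle type of π: 74×3 + 1; total 4 cycles.
n − c = 223 − 4 = 219; sign = (−1)^219 = -1.
(215|223)_J = -1 (Zolotarev's lemma cross-check).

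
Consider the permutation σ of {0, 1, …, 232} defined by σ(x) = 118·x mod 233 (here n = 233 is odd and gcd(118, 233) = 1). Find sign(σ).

Trace 158: π^k(158) = [158, 4, 6, 9, 130, 195, 176] for k=0..6.
Cycle type of π: 232 + 1; total 2 cycles.
233 − 2 = 231 transpositions; sign(π) = (−1)^231 = -1.
The Jacobi symbol (118|233) = -1 (Zolotarev) agrees.

-1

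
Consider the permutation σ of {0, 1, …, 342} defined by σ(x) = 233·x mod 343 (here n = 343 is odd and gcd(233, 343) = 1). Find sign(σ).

Orbit of 337 under x↦233x: [337, 317, 116, 274, 44, 305, 64]… (length divides ord_343(233)).
π_233 has 7 disjoint cycles with lengths [147, 147, 21, 21, 3, 3, 1] on {0,…,342}.
343 − 7 = 336 transpositions; sign(π) = (−1)^336 = +1.
Via Zolotarev, sign(π_{233}) = (233|343) = +1.

+1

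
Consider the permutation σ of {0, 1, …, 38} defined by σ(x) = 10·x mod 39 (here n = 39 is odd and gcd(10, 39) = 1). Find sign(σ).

+1

Trace 16: π^k(16) = [16, 4, 1, 10, 22, 25] for k=0..5.
Decompose π into cycles: lengths [6, 6, 6, 6, 6, 6, 1, 1, 1] (9 cycles, including the fixed point 0).
39 − 9 = 30 transpositions; sign(π) = (−1)^30 = +1.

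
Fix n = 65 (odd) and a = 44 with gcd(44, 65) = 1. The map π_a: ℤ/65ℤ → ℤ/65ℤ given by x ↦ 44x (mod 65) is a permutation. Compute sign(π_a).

-1

Start at x=51: 51 → 34 → 1 → 44 → 51 (one orbit).
π_44 has 18 disjoint cycles with lengths [4, 4, 4, 4, 4, 4, 4, 4, 4, 4, 4, 4, 4, 4, 4, 2, 2, 1] on {0,…,64}.
18 cycles on 65: each ℓ→(−1)^(ℓ−1), product (−1)^47 = -1.
Via Zolotarev, sign(π_{44}) = (44|65) = -1.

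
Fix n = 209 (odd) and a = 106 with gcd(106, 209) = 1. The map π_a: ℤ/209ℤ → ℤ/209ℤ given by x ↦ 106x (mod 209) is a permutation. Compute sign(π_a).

Start at x=45: 45 → 172 → 49 → 178 → 58 → 87 → 26 → … (one orbit).
Cycle type of π: 30×6 + 10 + 3×6 + 1; total 14 cycles.
sign(π) = (−1)^{n − #cycles} = (−1)^{209−14} = (−1)^195 = -1.
The Jacobi symbol (106|209) = -1 (Zolotarev) agrees.

-1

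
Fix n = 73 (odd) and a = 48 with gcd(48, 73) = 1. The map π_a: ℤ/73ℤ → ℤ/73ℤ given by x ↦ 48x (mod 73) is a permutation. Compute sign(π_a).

Start at x=69: 69 → 27 → 55 → 12 → 65 → 54 → 37 → … (one orbit).
3 cycles of lengths [36, 36, 1].
73 − 3 = 70 transpositions; sign(π) = (−1)^70 = +1.

+1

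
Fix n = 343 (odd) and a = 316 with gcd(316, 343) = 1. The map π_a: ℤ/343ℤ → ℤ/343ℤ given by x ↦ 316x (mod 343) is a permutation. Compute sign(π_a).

Trace 183: π^k(183) = [183, 204, 323, 197, 169, 239, 64] for k=0..6.
19 cycles of lengths [49, 49, 49, 49, 49, 49, 7, 7, 7, 7, 7, 7, 1, 1, 1, 1, 1, 1, 1].
sign(π) = (−1)^{n − #cycles} = (−1)^{343−19} = (−1)^324 = +1.
The Jacobi symbol (316|343) = +1 (Zolotarev) agrees.

+1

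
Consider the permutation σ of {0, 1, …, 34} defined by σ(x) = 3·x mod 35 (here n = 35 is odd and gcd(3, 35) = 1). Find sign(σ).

+1

Start at x=13: 13 → 4 → 12 → 1 → 3 → 9 → 27 → … (one orbit).
5 cycles of lengths [12, 12, 6, 4, 1].
sign(π) = (−1)^{n − #cycles} = (−1)^{35−5} = (−1)^30 = +1.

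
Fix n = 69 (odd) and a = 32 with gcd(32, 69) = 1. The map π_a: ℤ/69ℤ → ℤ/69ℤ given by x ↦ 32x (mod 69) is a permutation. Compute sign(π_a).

Orbit of 29 under x↦32x: [29, 31, 26, 4, 59, 25, 41]… (length divides ord_69(32)).
Cycle type of π: 22×2 + 11×2 + 2 + 1; total 6 cycles.
69 − 6 = 63 transpositions; sign(π) = (−1)^63 = -1.
Check: (32/69) = -1 by Zolotarev.

-1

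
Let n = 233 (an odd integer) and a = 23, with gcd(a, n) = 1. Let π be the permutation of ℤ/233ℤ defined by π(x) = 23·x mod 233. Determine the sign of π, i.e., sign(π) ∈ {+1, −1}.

Orbit of 38 under x↦23x: [38, 175, 64, 74, 71, 2, 46]… (length divides ord_233(23)).
Cycle type of π: 29×8 + 1; total 9 cycles.
Σ(ℓ_i−1) = 233−9 = 224; sign = (−1)^224 = +1.
The Jacobi symbol (23|233) = +1 (Zolotarev) agrees.

+1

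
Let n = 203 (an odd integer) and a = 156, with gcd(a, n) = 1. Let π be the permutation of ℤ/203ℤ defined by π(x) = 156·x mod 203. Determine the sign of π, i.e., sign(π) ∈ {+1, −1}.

Orbit of 64 under x↦156x: [64, 37, 88, 127, 121, 200, 141]… (length divides ord_203(156)).
The orbit structure of x ↦ 156x mod 203: 6 orbits of sizes [84, 84, 28, 3, 3, 1].
sign(π) = (−1)^{n − #cycles} = (−1)^{203−6} = (−1)^197 = -1.
Check: (156/203) = -1 by Zolotarev.

-1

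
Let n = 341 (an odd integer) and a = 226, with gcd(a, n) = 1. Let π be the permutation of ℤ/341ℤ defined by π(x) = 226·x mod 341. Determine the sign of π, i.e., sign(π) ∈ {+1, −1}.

-1

Start at x=289: 289 → 183 → 97 → 98 → 324 → 250 → 235 → … (one orbit).
Cycle type of π: 30×10 + 15×2 + 10 + 1; total 14 cycles.
Σ(ℓ_i−1) = 341−14 = 327; sign = (−1)^327 = -1.
Via Zolotarev, sign(π_{226}) = (226|341) = -1.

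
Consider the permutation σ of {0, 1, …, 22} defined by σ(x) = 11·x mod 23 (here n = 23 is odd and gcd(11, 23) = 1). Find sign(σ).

-1

Start at x=19: 19 → 2 → 22 → 12 → 17 → 3 → 10 → … (one orbit).
Cycle type of π: 22 + 1; total 2 cycles.
Σ(ℓ_i−1) = 23−2 = 21; sign = (−1)^21 = -1.
Zolotarev: (11|23) = -1, matching the cycle-count sign.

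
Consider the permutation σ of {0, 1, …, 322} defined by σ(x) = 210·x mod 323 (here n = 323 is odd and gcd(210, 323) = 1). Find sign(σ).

-1

Start at x=39: 39 → 115 → 248 → 77 → 20 → 1 → 210 → … (one orbit).
Cycle type of π: 16×19 + 1×19; total 38 cycles.
38 cycles on 323: each ℓ→(−1)^(ℓ−1), product (−1)^285 = -1.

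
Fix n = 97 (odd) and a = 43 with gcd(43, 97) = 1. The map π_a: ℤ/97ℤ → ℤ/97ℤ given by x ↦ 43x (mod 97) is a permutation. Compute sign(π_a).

Trace 96: π^k(96) = [96, 54, 91, 33, 61, 4, 75] for k=0..6.
The orbit structure of x ↦ 43x mod 97: 5 orbits of sizes [24, 24, 24, 24, 1].
Σ(ℓ_i−1) = 97−5 = 92; sign = (−1)^92 = +1.

+1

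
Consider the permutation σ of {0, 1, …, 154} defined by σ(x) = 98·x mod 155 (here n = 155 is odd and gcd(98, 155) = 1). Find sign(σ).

Start at x=98: 98 → 149 → 32 → 36 → 118 → 94 → 67 → … (one orbit).
Cycle type of π: 12×10 + 4 + 3×10 + 1; total 22 cycles.
n − c = 155 − 22 = 133; sign = (−1)^133 = -1.
Via Zolotarev, sign(π_{98}) = (98|155) = -1.

-1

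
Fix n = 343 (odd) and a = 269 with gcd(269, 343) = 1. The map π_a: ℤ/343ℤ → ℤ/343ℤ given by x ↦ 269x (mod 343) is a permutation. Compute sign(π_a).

Orbit of 146 under x↦269x: [146, 172, 306, 337, 101, 72, 160]… (length divides ord_343(269)).
Decompose π into cycles: lengths [294, 42, 6, 1] (4 cycles, including the fixed point 0).
n − c = 343 − 4 = 339; sign = (−1)^339 = -1.
(269|343)_J = -1 (Zolotarev's lemma cross-check).

-1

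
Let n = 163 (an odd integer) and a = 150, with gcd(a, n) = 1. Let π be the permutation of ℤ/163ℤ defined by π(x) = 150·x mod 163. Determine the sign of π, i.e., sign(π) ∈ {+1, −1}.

+1

Trace 25: π^k(25) = [25, 1, 150, 6, 85, 36, 21] for k=0..6.
π_150 has 7 disjoint cycles with lengths [27, 27, 27, 27, 27, 27, 1] on {0,…,162}.
With 7 cycles on 163 points, sign = (−1)^{163−7} = +1.
Check: (150/163) = +1 by Zolotarev.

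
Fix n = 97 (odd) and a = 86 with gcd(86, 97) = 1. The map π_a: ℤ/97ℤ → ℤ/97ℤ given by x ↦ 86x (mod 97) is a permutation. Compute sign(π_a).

+1

Start at x=95: 95 → 22 → 49 → 43 → 12 → 62 → 94 → … (one orbit).
Cycle type of π: 48×2 + 1; total 3 cycles.
n − c = 97 − 3 = 94; sign = (−1)^94 = +1.
Zolotarev: (86|97) = +1, matching the cycle-count sign.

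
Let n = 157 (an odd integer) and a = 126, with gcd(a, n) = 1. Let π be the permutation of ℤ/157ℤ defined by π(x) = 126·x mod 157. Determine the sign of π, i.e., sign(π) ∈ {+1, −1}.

+1

Orbit of 71 under x↦126x: [71, 154, 93, 100, 40, 16, 132]… (length divides ord_157(126)).
Cycle type of π: 39×4 + 1; total 5 cycles.
Σ(ℓ_i−1) = 157−5 = 152; sign = (−1)^152 = +1.
Check: (126/157) = +1 by Zolotarev.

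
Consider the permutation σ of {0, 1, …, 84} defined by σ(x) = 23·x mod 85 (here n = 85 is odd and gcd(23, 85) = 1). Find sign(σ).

Orbit of 19 under x↦23x: [19, 12, 21, 58, 59, 82, 16]… (length divides ord_85(23)).
7 cycles of lengths [16, 16, 16, 16, 16, 4, 1].
sign(π) = (−1)^{n − #cycles} = (−1)^{85−7} = (−1)^78 = +1.
Check: (23/85) = +1 by Zolotarev.

+1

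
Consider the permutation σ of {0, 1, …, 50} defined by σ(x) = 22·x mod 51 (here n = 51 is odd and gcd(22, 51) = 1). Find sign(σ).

Orbit of 19 under x↦22x: [19, 10, 16, 46, 43, 28, 4]… (length divides ord_51(22)).
π_22 has 6 disjoint cycles with lengths [16, 16, 16, 1, 1, 1] on {0,…,50}.
51 − 6 = 45 transpositions; sign(π) = (−1)^45 = -1.
(22|51)_J = -1 (Zolotarev's lemma cross-check).

-1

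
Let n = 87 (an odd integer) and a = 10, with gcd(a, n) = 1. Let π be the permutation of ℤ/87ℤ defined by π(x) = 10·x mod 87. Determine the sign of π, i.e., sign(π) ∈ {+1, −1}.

-1

Orbit of 28 under x↦10x: [28, 19, 16, 73, 34, 79, 7]… (length divides ord_87(10)).
Decompose π into cycles: lengths [28, 28, 28, 1, 1, 1] (6 cycles, including the fixed point 0).
87 − 6 = 81 transpositions; sign(π) = (−1)^81 = -1.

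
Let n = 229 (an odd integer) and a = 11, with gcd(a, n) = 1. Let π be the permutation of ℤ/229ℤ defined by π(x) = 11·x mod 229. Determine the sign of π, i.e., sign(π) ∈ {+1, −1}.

Start at x=185: 185 → 203 → 172 → 60 → 202 → 161 → 168 → … (one orbit).
π_11 has 7 disjoint cycles with lengths [38, 38, 38, 38, 38, 38, 1] on {0,…,228}.
229 − 7 = 222 transpositions; sign(π) = (−1)^222 = +1.
(11|229)_J = +1 (Zolotarev's lemma cross-check).

+1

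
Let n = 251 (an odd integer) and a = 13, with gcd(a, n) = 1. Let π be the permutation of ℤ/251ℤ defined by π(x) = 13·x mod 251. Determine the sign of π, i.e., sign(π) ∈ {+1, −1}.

+1

Start at x=156: 156 → 20 → 9 → 117 → 15 → 195 → 25 → … (one orbit).
The orbit structure of x ↦ 13x mod 251: 3 orbits of sizes [125, 125, 1].
251 − 3 = 248 transpositions; sign(π) = (−1)^248 = +1.
Zolotarev: (13|251) = +1, matching the cycle-count sign.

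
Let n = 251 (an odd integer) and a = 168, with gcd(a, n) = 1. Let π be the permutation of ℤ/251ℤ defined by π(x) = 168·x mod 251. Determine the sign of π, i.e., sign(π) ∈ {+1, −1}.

Orbit of 162 under x↦168x: [162, 108, 72, 48, 32, 105, 70]… (length divides ord_251(168)).
Cycle type of π: 250 + 1; total 2 cycles.
With 2 cycles on 251 points, sign = (−1)^{251−2} = -1.
Via Zolotarev, sign(π_{168}) = (168|251) = -1.

-1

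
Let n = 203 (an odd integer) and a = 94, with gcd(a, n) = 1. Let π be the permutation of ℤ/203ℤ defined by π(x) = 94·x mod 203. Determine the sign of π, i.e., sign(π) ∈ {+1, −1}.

-1

Orbit of 152 under x↦94x: [152, 78, 24, 23, 132, 25, 117]… (length divides ord_203(94)).
10 cycles of lengths [42, 42, 42, 42, 7, 7, 7, 7, 6, 1].
n − c = 203 − 10 = 193; sign = (−1)^193 = -1.
(94|203)_J = -1 (Zolotarev's lemma cross-check).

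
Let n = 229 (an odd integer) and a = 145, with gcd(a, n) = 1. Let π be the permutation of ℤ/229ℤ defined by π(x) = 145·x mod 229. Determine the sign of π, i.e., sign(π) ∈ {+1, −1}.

-1

Trace 172: π^k(172) = [172, 208, 161, 216, 176, 101, 218] for k=0..6.
4 cycles of lengths [76, 76, 76, 1].
Σ(ℓ_i−1) = 229−4 = 225; sign = (−1)^225 = -1.
Zolotarev: (145|229) = -1, matching the cycle-count sign.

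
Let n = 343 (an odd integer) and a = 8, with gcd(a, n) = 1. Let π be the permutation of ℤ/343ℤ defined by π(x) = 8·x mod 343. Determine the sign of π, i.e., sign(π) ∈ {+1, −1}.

+1

Orbit of 64 under x↦8x: [64, 169, 323, 183, 92, 50, 57]… (length divides ord_343(8)).
Cycle lengths of π_8 on ℤ/343ℤ: [49, 49, 49, 49, 49, 49, 7, 7, 7, 7, 7, 7, 1, 1, 1, 1, 1, 1, 1]; 19 cycles in total.
343 − 19 = 324 transpositions; sign(π) = (−1)^324 = +1.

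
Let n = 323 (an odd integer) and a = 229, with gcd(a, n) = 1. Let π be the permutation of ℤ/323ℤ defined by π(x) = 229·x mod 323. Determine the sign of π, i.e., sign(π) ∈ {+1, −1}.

+1

Trace 134: π^k(134) = [134, 1, 229, 115, 172, 305, 77] for k=0..6.
π_229 has 57 disjoint cycles with lengths [8, 8, 8, 8, 8, 8, 8, 8, 8, 8, 8, 8, 8, 8, 8, 8, 8, 8, 8, 8, 8, 8, 8, 8, 8, 8, 8, 8, 8, 8, 8, 8, 8, 8, 8, 8, 8, 8, 1, 1, 1, 1, 1, 1, 1, 1, 1, 1, 1, 1, 1, 1, 1, 1, 1, 1, 1] on {0,…,322}.
323 − 57 = 266 transpositions; sign(π) = (−1)^266 = +1.
The Jacobi symbol (229|323) = +1 (Zolotarev) agrees.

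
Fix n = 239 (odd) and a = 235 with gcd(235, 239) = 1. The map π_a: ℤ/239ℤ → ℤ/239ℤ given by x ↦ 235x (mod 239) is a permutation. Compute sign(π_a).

-1

Trace 58: π^k(58) = [58, 7, 211, 112, 30, 119, 2] for k=0..6.
Cycle lengths of π_235 on ℤ/239ℤ: [238, 1]; 2 cycles in total.
n − c = 239 − 2 = 237; sign = (−1)^237 = -1.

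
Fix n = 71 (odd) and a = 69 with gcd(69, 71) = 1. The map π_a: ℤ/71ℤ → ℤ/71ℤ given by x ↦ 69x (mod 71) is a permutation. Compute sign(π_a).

Start at x=3: 3 → 65 → 12 → 47 → 48 → 46 → 50 → … (one orbit).
The orbit structure of x ↦ 69x mod 71: 2 orbits of sizes [70, 1].
sign(π) = (−1)^{n − #cycles} = (−1)^{71−2} = (−1)^69 = -1.
(69|71)_J = -1 (Zolotarev's lemma cross-check).

-1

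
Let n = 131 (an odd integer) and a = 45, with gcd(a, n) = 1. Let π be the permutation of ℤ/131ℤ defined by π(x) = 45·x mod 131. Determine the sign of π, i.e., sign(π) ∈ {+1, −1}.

+1

Trace 63: π^k(63) = [63, 84, 112, 62, 39, 52, 113] for k=0..6.
π_45 has 11 disjoint cycles with lengths [13, 13, 13, 13, 13, 13, 13, 13, 13, 13, 1] on {0,…,130}.
sign(π) = (−1)^{n − #cycles} = (−1)^{131−11} = (−1)^120 = +1.
(45|131)_J = +1 (Zolotarev's lemma cross-check).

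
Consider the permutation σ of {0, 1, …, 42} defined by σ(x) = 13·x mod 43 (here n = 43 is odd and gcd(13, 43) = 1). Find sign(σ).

Start at x=31: 31 → 16 → 36 → 38 → 21 → 15 → 23 → … (one orbit).
The orbit structure of x ↦ 13x mod 43: 3 orbits of sizes [21, 21, 1].
3 cycles on 43: each ℓ→(−1)^(ℓ−1), product (−1)^40 = +1.

+1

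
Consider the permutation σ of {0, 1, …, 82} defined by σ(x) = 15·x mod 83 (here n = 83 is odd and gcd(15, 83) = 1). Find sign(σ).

Trace 55: π^k(55) = [55, 78, 8, 37, 57, 25, 43] for k=0..6.
Decompose π into cycles: lengths [82, 1] (2 cycles, including the fixed point 0).
n − c = 83 − 2 = 81; sign = (−1)^81 = -1.
Check: (15/83) = -1 by Zolotarev.

-1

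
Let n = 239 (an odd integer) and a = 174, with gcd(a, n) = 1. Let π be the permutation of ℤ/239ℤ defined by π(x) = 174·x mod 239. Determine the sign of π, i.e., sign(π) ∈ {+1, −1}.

Trace 54: π^k(54) = [54, 75, 144, 200, 145, 135, 68] for k=0..6.
Decompose π into cycles: lengths [119, 119, 1] (3 cycles, including the fixed point 0).
sign(π) = (−1)^{n − #cycles} = (−1)^{239−3} = (−1)^236 = +1.
Via Zolotarev, sign(π_{174}) = (174|239) = +1.

+1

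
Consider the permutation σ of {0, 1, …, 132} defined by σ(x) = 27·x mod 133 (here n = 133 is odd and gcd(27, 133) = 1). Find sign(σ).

+1

Orbit of 69 under x↦27x: [69, 1, 27, 64, 132, 106]… (length divides ord_133(27)).
Decompose π into cycles: lengths [6, 6, 6, 6, 6, 6, 6, 6, 6, 6, 6, 6, 6, 6, 6, 6, 6, 6, 6, 6, 6, 2, 2, 2, 1] (25 cycles, including the fixed point 0).
Σ(ℓ_i−1) = 133−25 = 108; sign = (−1)^108 = +1.
Check: (27/133) = +1 by Zolotarev.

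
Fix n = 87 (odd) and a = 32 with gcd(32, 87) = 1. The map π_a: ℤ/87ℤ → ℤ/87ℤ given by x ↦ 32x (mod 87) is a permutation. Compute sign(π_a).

Trace 49: π^k(49) = [49, 2, 64, 47, 25, 17, 22] for k=0..6.
5 cycles of lengths [28, 28, 28, 2, 1].
sign(π) = (−1)^{n − #cycles} = (−1)^{87−5} = (−1)^82 = +1.
Via Zolotarev, sign(π_{32}) = (32|87) = +1.

+1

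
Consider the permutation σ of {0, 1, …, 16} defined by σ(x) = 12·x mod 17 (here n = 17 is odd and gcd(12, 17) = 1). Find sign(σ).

Trace 11: π^k(11) = [11, 13, 3, 2, 7, 16, 5] for k=0..6.
The orbit structure of x ↦ 12x mod 17: 2 orbits of sizes [16, 1].
With 2 cycles on 17 points, sign = (−1)^{17−2} = -1.

-1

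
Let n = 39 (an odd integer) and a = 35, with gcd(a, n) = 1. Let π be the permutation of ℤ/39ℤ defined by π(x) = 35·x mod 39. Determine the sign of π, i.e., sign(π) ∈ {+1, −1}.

Trace 14: π^k(14) = [14, 22, 29, 1, 35, 16] for k=0..5.
The orbit structure of x ↦ 35x mod 39: 10 orbits of sizes [6, 6, 6, 6, 3, 3, 3, 3, 2, 1].
With 10 cycles on 39 points, sign = (−1)^{39−10} = -1.

-1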